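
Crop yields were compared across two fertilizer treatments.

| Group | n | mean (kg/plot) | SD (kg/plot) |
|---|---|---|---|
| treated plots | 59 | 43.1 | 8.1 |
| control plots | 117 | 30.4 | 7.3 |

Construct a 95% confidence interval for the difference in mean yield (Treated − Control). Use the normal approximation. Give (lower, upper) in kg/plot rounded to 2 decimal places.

Per-group SEs: s₁/√n₁ = 8.1/√59 = 1.0545, s₂/√n₂ = 7.3/√117 = 0.6749.
Unpooled SE of the difference: √(1.11197025 + 0.45549001) = 1.2520.
Margin of error = z* · SE = 1.960 × 1.2520 = 2.4539.
x̄₁ − x̄₂ = 43.1 − 30.4 = 12.7000.
CI: 12.7000 ± 2.4539 = (10.25, 15.15).

(10.25, 15.15)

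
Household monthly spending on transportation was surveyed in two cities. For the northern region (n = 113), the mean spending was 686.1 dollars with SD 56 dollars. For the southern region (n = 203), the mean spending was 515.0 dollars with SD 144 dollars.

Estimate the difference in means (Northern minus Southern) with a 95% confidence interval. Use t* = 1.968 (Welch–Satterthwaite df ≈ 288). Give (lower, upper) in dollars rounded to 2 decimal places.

Per-group SEs: s₁/√n₁ = 56/√113 = 5.2680, s₂/√n₂ = 144/√203 = 10.1068.
Unpooled SE of the difference: √(27.751824 + 102.14740624) = 11.3973.
Margin of error = t* · SE = 1.968 × 11.3973 = 22.4299.
x̄₁ − x̄₂ = 686.1 − 515.0 = 171.1000.
CI: 171.1000 ± 22.4299 = (148.67, 193.53).

(148.67, 193.53)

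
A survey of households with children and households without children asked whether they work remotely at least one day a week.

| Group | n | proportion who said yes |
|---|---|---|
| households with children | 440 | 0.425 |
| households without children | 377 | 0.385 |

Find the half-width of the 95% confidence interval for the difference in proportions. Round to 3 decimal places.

0.067

SE₁ = √(p̂₁(1−p̂₁)/n₁) = √(0.4250·0.5750/440) = 0.02357; SE₂ = √(0.3850·0.6150/377) = 0.02506.
Independent samples: SE of the difference = √(SE₁² + SE₂²) = √(0.0005555449 + 0.0006280036) = 0.03440.
z* for 95% confidence is 1.960, so the margin of error is 1.960 × 0.03440 = 0.06742.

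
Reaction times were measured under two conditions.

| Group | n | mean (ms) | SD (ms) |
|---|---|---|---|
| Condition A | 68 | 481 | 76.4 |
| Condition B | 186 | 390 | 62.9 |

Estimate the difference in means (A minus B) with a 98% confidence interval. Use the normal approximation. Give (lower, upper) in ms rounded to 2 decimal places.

Standard errors of each mean: 76.4/√68 = 9.2649 and 62.9/√186 = 4.6121.
SE(x̄₁ − x̄₂) = √(9.2649² + 4.6121²) = 10.3494 for independent samples with unequal variances.
With z* = 2.326, the margin is 2.326 × 10.3494 = 24.0727.
x̄₁ − x̄₂ = 481 − 390 = 91.0000; the interval is 91.0000 ± 24.0727 = (66.93, 115.07).

(66.93, 115.07)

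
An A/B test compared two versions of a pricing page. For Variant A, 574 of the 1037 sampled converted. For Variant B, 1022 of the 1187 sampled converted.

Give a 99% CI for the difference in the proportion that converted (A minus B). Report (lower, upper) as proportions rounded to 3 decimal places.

(-0.355, -0.260)

Sample proportions: 574/1037 = 0.5535, 1022/1187 = 0.8610.
Each SE is √(p̂(1−p̂)/n): √(0.5535·0.4465/1037) = 0.01544 and √(0.8610·0.1390/1187) = 0.01004.
SE(p̂₁ − p̂₂) = √(SE₁² + SE₂²) = √(0.0002383936 + 0.0001008016) = 0.01842, since the two samples are independent.
At 99% confidence z* = 2.576; margin = 2.576 × 0.01842 = 0.04745.
The difference is 0.5535 − 0.8610 = -0.3075, so the interval is -0.3075 ± 0.04745 = (-0.355, -0.260).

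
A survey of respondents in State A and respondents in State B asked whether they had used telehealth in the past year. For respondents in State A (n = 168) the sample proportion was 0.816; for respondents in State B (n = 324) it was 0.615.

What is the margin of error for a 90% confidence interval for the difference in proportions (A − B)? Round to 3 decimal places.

Each SE is √(p̂(1−p̂)/n): √(0.8160·0.1840/168) = 0.02990 and √(0.6150·0.3850/324) = 0.02703.
SE(p̂₁ − p̂₂) = √(SE₁² + SE₂²) = √(0.00089401 + 0.0007306209) = 0.04031, since the two samples are independent.
At 90% confidence z* = 1.645; margin = 1.645 × 0.04031 = 0.06631.

0.066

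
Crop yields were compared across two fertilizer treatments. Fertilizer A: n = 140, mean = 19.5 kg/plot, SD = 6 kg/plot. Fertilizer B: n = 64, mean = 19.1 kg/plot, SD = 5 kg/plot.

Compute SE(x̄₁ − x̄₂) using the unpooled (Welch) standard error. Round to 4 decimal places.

Standard errors of each mean: 6/√140 = 0.5071 and 5/√64 = 0.6250.
SE(x̄₁ − x̄₂) = √(0.5071² + 0.6250²) = 0.8048 for independent samples with unequal variances.

0.8048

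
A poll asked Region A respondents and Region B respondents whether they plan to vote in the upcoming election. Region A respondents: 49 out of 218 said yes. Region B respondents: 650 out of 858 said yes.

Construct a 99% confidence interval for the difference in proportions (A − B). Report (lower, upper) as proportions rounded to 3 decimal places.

(-0.615, -0.451)

Sample proportions: 49/218 = 0.2248, 650/858 = 0.7576.
Each SE is √(p̂(1−p̂)/n): √(0.2248·0.7752/218) = 0.02827 and √(0.7576·0.2424/858) = 0.01463.
SE(p̂₁ − p̂₂) = √(SE₁² + SE₂²) = √(0.0007991929 + 0.0002140369) = 0.03183, since the two samples are independent.
At 99% confidence z* = 2.576; margin = 2.576 × 0.03183 = 0.08199.
The difference is 0.2248 − 0.7576 = -0.5328, so the interval is -0.5328 ± 0.08199 = (-0.615, -0.451).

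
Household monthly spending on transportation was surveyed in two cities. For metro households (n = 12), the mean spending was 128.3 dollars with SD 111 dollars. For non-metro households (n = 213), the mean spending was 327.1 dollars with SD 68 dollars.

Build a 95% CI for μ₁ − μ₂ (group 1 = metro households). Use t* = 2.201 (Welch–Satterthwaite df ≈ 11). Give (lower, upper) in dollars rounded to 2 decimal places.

(-270.07, -127.53)

Standard errors of each mean: 111/√12 = 32.0429 and 68/√213 = 4.6593.
SE(x̄₁ − x̄₂) = √(32.0429² + 4.6593²) = 32.3799 for independent samples with unequal variances.
With t* = 2.201, the margin is 2.201 × 32.3799 = 71.2682.
x̄₁ − x̄₂ = 128.3 − 327.1 = -198.8000; the interval is -198.8000 ± 71.2682 = (-270.07, -127.53).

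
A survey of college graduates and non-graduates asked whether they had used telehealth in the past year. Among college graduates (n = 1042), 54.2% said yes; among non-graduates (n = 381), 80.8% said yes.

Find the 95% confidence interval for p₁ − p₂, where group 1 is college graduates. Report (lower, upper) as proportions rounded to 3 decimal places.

(-0.316, -0.216)

SE₁ = √(p̂₁(1−p̂₁)/n₁) = √(0.5420·0.4580/1042) = 0.01543; SE₂ = √(0.8080·0.1920/381) = 0.02018.
Independent samples: SE of the difference = √(SE₁² + SE₂²) = √(0.0002380849 + 0.0004072324) = 0.02540.
z* for 95% confidence is 1.960, so the margin of error is 1.960 × 0.02540 = 0.04978.
Point estimate p̂₁ − p̂₂ = 0.5420 − 0.8080 = -0.2660.
-0.2660 ± 0.04978 → (-0.316, -0.216).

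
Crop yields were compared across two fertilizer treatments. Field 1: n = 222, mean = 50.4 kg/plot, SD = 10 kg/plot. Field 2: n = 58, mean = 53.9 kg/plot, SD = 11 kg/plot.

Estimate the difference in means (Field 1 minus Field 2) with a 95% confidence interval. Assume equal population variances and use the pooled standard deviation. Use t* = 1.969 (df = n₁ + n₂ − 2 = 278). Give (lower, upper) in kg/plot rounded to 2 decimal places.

(-6.47, -0.53)

s_p = √[((n₁−1)s₁² + (n₂−1)s₂²)/(n₁+n₂−2)] = √[(221·10² + 57·11²)/278] = 10.2130.
SE = 10.2130·√(1/222 + 1/58) = 1.5061.
With t* = 1.969, margin = 1.969 × 1.5061 = 2.9655.
x̄₁ − x̄₂ = 50.4 − 53.9 = -3.5000; interval -3.5000 ± 2.9655 = (-6.47, -0.53).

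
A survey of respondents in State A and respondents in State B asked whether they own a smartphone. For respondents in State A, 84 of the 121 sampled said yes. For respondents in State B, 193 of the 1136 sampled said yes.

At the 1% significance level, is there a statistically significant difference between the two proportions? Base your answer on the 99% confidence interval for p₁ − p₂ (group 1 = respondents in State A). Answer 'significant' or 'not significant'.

Sample proportions: 84/121 = 0.6942, 193/1136 = 0.1699.
Each SE is √(p̂(1−p̂)/n): √(0.6942·0.3058/121) = 0.04189 and √(0.1699·0.8301/1136) = 0.01114.
SE(p̂₁ − p̂₂) = √(SE₁² + SE₂²) = √(0.0017547721 + 0.0001240996) = 0.04335, since the two samples are independent.
At 99% confidence z* = 2.576; margin = 2.576 × 0.04335 = 0.11167.
The difference is 0.6942 − 0.1699 = 0.5243, so the interval is 0.5243 ± 0.11167 = (0.41263, 0.63597).
The interval (0.41263, 0.63597) does not contain 0, so the difference is significant.

significant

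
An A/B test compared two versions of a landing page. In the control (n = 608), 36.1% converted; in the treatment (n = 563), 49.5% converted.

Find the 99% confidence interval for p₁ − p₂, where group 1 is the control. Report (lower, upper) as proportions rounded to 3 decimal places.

(-0.208, -0.060)

The two standard errors are √(0.3610×0.6390/608) = 0.01948 and √(0.4950×0.5050/563) = 0.02107.
Because the samples are independent, SE_diff = √(0.01948² + 0.02107²) = 0.02870.
Using z* = 2.576 for 99%, ME = 2.576 × 0.02870 = 0.07393.
p̂₁ − p̂₂ = -0.1340; interval -0.1340 ± 0.07393 gives (-0.208, -0.060).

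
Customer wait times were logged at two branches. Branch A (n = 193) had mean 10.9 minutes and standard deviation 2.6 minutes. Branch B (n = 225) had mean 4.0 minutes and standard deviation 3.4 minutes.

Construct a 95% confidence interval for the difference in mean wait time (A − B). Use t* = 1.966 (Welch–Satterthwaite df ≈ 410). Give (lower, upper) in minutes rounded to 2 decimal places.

(6.32, 7.48)

Standard errors of each mean: 2.6/√193 = 0.1872 and 3.4/√225 = 0.2267.
SE(x̄₁ − x̄₂) = √(0.1872² + 0.2267²) = 0.2940 for independent samples with unequal variances.
With t* = 1.966, the margin is 1.966 × 0.2940 = 0.5780.
x̄₁ − x̄₂ = 10.9 − 4.0 = 6.9000; the interval is 6.9000 ± 0.5780 = (6.32, 7.48).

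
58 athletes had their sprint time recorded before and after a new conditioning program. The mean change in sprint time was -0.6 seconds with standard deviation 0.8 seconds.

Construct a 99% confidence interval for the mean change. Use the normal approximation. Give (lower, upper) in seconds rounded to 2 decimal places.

(-0.87, -0.33)

This is a matched-pairs design, so SE = s_d/√n = 0.8/√58 = 0.1050.
Margin = 2.576 × 0.1050 = 0.2705; the interval is -0.6 ± 0.2705 = (-0.87, -0.33).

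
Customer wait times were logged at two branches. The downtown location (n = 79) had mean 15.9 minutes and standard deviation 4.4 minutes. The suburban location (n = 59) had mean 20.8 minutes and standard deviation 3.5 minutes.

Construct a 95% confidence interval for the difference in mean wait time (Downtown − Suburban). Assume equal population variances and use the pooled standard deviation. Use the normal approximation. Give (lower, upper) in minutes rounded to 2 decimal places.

s_p = √[((n₁−1)s₁² + (n₂−1)s₂²)/(n₁+n₂−2)] = √[(78·4.4² + 58·3.5²)/136] = 4.0408.
SE = 4.0408·√(1/79 + 1/59) = 0.6953.
With z* = 1.960, margin = 1.960 × 0.6953 = 1.3628.
x̄₁ − x̄₂ = 15.9 − 20.8 = -4.9000; interval -4.9000 ± 1.3628 = (-6.26, -3.54).

(-6.26, -3.54)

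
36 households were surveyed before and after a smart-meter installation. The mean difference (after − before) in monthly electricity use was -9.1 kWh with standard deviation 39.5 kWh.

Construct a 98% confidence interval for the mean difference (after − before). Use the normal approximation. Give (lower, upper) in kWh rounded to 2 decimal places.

This is a matched-pairs design, so SE = s_d/√n = 39.5/√36 = 6.5833.
Margin = 2.326 × 6.5833 = 15.3128; the interval is -9.1 ± 15.3128 = (-24.41, 6.21).

(-24.41, 6.21)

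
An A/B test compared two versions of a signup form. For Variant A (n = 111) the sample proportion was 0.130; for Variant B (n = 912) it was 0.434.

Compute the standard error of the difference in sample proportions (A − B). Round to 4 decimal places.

SE₁ = √(p̂₁(1−p̂₁)/n₁) = √(0.1300·0.8700/111) = 0.03192; SE₂ = √(0.4340·0.5660/912) = 0.01641.
Independent samples: SE of the difference = √(SE₁² + SE₂²) = √(0.0010188864 + 0.0002692881) = 0.03589.

0.0359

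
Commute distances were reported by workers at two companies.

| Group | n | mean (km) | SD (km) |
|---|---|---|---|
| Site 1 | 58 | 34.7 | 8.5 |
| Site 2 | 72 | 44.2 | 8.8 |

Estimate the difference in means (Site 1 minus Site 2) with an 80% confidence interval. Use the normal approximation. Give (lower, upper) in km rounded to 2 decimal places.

SE₁ = s₁/√n₁ = 8.5/√58 = 1.1161; SE₂ = 8.8/√72 = 1.0371.
Independent samples, unequal variances: SE_diff = √(SE₁² + SE₂²) = √(1.24567921 + 1.07557641) = 1.5236.
z* = 1.282, so margin of error = 1.282 × 1.5236 = 1.9533.
Difference in means = 34.7 − 44.2 = -9.5000.
-9.5000 ± 1.9533 → (-11.45, -7.55).

(-11.45, -7.55)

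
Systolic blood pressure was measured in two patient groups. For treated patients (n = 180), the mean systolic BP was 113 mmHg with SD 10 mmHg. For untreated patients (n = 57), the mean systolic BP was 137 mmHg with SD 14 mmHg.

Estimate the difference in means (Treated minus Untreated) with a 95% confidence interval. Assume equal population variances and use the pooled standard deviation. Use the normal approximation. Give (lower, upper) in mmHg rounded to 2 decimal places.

s_p = √[((n₁−1)s₁² + (n₂−1)s₂²)/(n₁+n₂−2)] = √[(179·10² + 56·14²)/235] = 11.0850.
SE = 11.0850·√(1/180 + 1/57) = 1.6848.
With z* = 1.960, margin = 1.960 × 1.6848 = 3.3022.
x̄₁ − x̄₂ = 113 − 137 = -24.0000; interval -24.0000 ± 3.3022 = (-27.30, -20.70).

(-27.30, -20.70)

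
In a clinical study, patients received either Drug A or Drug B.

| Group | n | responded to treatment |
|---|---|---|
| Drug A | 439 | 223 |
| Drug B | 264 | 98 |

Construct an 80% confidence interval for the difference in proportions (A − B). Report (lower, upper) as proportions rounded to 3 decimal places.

First, p̂₁ = 223/439 = 0.5080; p̂₂ = 98/264 = 0.3712.
The two standard errors are √(0.5080×0.4920/439) = 0.02386 and √(0.3712×0.6288/264) = 0.02973.
Because the samples are independent, SE_diff = √(0.02386² + 0.02973²) = 0.03812.
Using z* = 1.282 for 80%, ME = 1.282 × 0.03812 = 0.04887.
p̂₁ − p̂₂ = 0.1368; interval 0.1368 ± 0.04887 gives (0.088, 0.186).

(0.088, 0.186)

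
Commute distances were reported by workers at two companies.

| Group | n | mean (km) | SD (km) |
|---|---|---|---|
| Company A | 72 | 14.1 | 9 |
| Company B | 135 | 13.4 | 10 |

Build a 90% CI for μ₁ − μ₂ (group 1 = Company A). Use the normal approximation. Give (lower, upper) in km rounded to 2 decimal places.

SE₁ = s₁/√n₁ = 9/√72 = 1.0607; SE₂ = 10/√135 = 0.8607.
Independent samples, unequal variances: SE_diff = √(SE₁² + SE₂²) = √(1.12508449 + 0.74080449) = 1.3660.
z* = 1.645, so margin of error = 1.645 × 1.3660 = 2.2471.
Difference in means = 14.1 − 13.4 = 0.7000.
0.7000 ± 2.2471 → (-1.55, 2.95).

(-1.55, 2.95)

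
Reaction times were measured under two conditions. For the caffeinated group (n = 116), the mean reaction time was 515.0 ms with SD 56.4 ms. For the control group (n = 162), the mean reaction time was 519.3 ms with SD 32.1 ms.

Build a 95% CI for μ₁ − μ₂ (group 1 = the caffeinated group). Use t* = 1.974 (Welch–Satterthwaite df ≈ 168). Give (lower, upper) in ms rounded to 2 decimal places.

Per-group SEs: s₁/√n₁ = 56.4/√116 = 5.2366, s₂/√n₂ = 32.1/√162 = 2.5220.
Unpooled SE of the difference: √(27.42197956 + 6.360484) = 5.8123.
Margin of error = t* · SE = 1.974 × 5.8123 = 11.4735.
x̄₁ − x̄₂ = 515.0 − 519.3 = -4.3000.
CI: -4.3000 ± 11.4735 = (-15.77, 7.17).

(-15.77, 7.17)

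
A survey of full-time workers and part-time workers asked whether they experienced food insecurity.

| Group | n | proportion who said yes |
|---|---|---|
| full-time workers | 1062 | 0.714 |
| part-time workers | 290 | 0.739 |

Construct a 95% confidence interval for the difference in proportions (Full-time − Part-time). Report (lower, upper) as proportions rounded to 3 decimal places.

(-0.082, 0.032)

Each SE is √(p̂(1−p̂)/n): √(0.7140·0.2860/1062) = 0.01387 and √(0.7390·0.2610/290) = 0.02579.
SE(p̂₁ − p̂₂) = √(SE₁² + SE₂²) = √(0.0001923769 + 0.0006651241) = 0.02928, since the two samples are independent.
At 95% confidence z* = 1.960; margin = 1.960 × 0.02928 = 0.05739.
The difference is 0.7140 − 0.7390 = -0.0250, so the interval is -0.0250 ± 0.05739 = (-0.082, 0.032).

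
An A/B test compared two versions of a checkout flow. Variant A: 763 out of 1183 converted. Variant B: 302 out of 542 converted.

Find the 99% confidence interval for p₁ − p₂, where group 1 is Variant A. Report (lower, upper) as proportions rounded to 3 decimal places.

First, p̂₁ = 763/1183 = 0.6450; p̂₂ = 302/542 = 0.5572.
The two standard errors are √(0.6450×0.3550/1183) = 0.01391 and √(0.5572×0.4428/542) = 0.02134.
Because the samples are independent, SE_diff = √(0.01391² + 0.02134²) = 0.02547.
Using z* = 2.576 for 99%, ME = 2.576 × 0.02547 = 0.06561.
p̂₁ − p̂₂ = 0.0878; interval 0.0878 ± 0.06561 gives (0.022, 0.153).

(0.022, 0.153)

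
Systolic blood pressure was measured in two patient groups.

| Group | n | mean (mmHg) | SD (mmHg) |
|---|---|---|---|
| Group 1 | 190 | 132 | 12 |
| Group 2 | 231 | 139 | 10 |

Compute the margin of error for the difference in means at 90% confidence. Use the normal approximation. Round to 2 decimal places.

Per-group SEs: s₁/√n₁ = 12/√190 = 0.8706, s₂/√n₂ = 10/√231 = 0.6580.
Unpooled SE of the difference: √(0.75794436 + 0.432964) = 1.0913.
Margin of error = z* · SE = 1.645 × 1.0913 = 1.7952.

1.80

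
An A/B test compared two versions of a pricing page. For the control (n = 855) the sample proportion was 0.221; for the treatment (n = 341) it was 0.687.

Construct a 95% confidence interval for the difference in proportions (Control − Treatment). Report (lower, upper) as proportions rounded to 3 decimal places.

(-0.523, -0.409)

The two standard errors are √(0.2210×0.7790/855) = 0.01419 and √(0.6870×0.3130/341) = 0.02511.
Because the samples are independent, SE_diff = √(0.01419² + 0.02511²) = 0.02884.
Using z* = 1.960 for 95%, ME = 1.960 × 0.02884 = 0.05653.
p̂₁ − p̂₂ = -0.4660; interval -0.4660 ± 0.05653 gives (-0.523, -0.409).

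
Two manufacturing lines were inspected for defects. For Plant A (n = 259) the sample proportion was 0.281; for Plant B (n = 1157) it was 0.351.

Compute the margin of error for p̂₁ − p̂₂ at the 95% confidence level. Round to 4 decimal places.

0.0613

SE₁ = √(p̂₁(1−p̂₁)/n₁) = √(0.2810·0.7190/259) = 0.02793; SE₂ = √(0.3510·0.6490/1157) = 0.01403.
Independent samples: SE of the difference = √(SE₁² + SE₂²) = √(0.0007800849 + 0.0001968409) = 0.03126.
z* for 95% confidence is 1.960, so the margin of error is 1.960 × 0.03126 = 0.06127.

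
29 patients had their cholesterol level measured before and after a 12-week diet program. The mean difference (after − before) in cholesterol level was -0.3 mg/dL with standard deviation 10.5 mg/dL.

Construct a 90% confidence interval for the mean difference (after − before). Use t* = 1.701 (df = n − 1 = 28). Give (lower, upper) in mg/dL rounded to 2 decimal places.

(-3.62, 3.02)

This is a matched-pairs design, so SE = s_d/√n = 10.5/√29 = 1.9498.
Margin = 1.701 × 1.9498 = 3.3166; the interval is -0.3 ± 3.3166 = (-3.62, 3.02).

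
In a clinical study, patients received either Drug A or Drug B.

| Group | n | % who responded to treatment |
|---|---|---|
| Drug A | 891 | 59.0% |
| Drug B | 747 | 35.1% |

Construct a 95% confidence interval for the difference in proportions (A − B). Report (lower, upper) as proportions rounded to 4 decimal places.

(0.1919, 0.2861)

SE₁ = √(p̂₁(1−p̂₁)/n₁) = √(0.5900·0.4100/891) = 0.01648; SE₂ = √(0.3510·0.6490/747) = 0.01746.
Independent samples: SE of the difference = √(SE₁² + SE₂²) = √(0.0002715904 + 0.0003048516) = 0.02401.
z* for 95% confidence is 1.960, so the margin of error is 1.960 × 0.02401 = 0.04706.
Point estimate p̂₁ − p̂₂ = 0.5900 − 0.3510 = 0.2390.
0.2390 ± 0.04706 → (0.1919, 0.2861).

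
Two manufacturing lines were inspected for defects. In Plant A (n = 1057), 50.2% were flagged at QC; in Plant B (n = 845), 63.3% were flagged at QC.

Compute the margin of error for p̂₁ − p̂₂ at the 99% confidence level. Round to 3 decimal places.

0.058

Each SE is √(p̂(1−p̂)/n): √(0.5020·0.4980/1057) = 0.01538 and √(0.6330·0.3670/845) = 0.01658.
SE(p̂₁ − p̂₂) = √(SE₁² + SE₂²) = √(0.0002365444 + 0.0002748964) = 0.02262, since the two samples are independent.
At 99% confidence z* = 2.576; margin = 2.576 × 0.02262 = 0.05827.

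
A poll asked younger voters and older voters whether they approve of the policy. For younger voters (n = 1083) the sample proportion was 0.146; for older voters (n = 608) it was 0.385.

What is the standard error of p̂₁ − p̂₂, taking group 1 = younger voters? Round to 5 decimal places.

0.02246

SE₁ = √(p̂₁(1−p̂₁)/n₁) = √(0.1460·0.8540/1083) = 0.01073; SE₂ = √(0.3850·0.6150/608) = 0.01973.
Independent samples: SE of the difference = √(SE₁² + SE₂²) = √(0.0001151329 + 0.0003892729) = 0.02246.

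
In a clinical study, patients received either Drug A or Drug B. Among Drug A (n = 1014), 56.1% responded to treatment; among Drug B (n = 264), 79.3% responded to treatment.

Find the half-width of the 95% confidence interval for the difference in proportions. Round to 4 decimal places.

SE₁ = √(p̂₁(1−p̂₁)/n₁) = √(0.5610·0.4390/1014) = 0.01558; SE₂ = √(0.7930·0.2070/264) = 0.02494.
Independent samples: SE of the difference = √(SE₁² + SE₂²) = √(0.0002427364 + 0.0006220036) = 0.02941.
z* for 95% confidence is 1.960, so the margin of error is 1.960 × 0.02941 = 0.05764.

0.0576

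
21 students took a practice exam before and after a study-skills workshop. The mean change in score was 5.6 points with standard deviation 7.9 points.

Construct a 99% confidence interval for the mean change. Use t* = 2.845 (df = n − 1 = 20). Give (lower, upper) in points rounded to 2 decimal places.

This is a matched-pairs design, so SE = s_d/√n = 7.9/√21 = 1.7239.
Margin = 2.845 × 1.7239 = 4.9045; the interval is 5.6 ± 4.9045 = (0.70, 10.50).

(0.70, 10.50)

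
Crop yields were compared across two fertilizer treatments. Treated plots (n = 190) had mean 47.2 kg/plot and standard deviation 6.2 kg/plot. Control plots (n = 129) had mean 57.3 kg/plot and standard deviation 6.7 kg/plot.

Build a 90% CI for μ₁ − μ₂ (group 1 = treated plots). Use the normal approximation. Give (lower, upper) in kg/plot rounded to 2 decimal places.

Standard errors of each mean: 6.2/√190 = 0.4498 and 6.7/√129 = 0.5899.
SE(x̄₁ − x̄₂) = √(0.4498² + 0.5899²) = 0.7418 for independent samples with unequal variances.
With z* = 1.645, the margin is 1.645 × 0.7418 = 1.2203.
x̄₁ − x̄₂ = 47.2 − 57.3 = -10.1000; the interval is -10.1000 ± 1.2203 = (-11.32, -8.88).

(-11.32, -8.88)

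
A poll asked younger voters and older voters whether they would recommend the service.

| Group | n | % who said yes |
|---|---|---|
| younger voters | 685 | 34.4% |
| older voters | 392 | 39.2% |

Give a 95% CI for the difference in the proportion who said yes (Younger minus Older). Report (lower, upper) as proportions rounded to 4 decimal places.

Each SE is √(p̂(1−p̂)/n): √(0.3440·0.6560/685) = 0.01815 and √(0.3920·0.6080/392) = 0.02466.
SE(p̂₁ − p̂₂) = √(SE₁² + SE₂²) = √(0.0003294225 + 0.0006081156) = 0.03062, since the two samples are independent.
At 95% confidence z* = 1.960; margin = 1.960 × 0.03062 = 0.06002.
The difference is 0.3440 − 0.3920 = -0.0480, so the interval is -0.0480 ± 0.06002 = (-0.1080, 0.0120).

(-0.1080, 0.0120)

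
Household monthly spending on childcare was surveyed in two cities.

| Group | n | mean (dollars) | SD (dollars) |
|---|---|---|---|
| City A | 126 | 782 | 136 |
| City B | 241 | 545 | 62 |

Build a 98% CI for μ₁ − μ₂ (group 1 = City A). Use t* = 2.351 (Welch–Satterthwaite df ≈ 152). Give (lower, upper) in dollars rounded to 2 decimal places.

(207.01, 266.99)

SE₁ = s₁/√n₁ = 136/√126 = 12.1158; SE₂ = 62/√241 = 3.9938.
Independent samples, unequal variances: SE_diff = √(SE₁² + SE₂²) = √(146.79260964 + 15.95043844) = 12.7571.
t* = 2.351, so margin of error = 2.351 × 12.7571 = 29.9919.
Difference in means = 782 − 545 = 237.0000.
237.0000 ± 29.9919 → (207.01, 266.99).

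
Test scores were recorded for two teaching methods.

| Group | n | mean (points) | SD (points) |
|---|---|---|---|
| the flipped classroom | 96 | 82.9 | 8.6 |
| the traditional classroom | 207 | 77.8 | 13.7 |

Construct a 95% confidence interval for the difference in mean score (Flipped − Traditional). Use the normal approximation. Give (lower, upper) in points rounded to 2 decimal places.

Per-group SEs: s₁/√n₁ = 8.6/√96 = 0.8777, s₂/√n₂ = 13.7/√207 = 0.9522.
Unpooled SE of the difference: √(0.77035729 + 0.90668484) = 1.2950.
Margin of error = z* · SE = 1.960 × 1.2950 = 2.5382.
x̄₁ − x̄₂ = 82.9 − 77.8 = 5.1000.
CI: 5.1000 ± 2.5382 = (2.56, 7.64).

(2.56, 7.64)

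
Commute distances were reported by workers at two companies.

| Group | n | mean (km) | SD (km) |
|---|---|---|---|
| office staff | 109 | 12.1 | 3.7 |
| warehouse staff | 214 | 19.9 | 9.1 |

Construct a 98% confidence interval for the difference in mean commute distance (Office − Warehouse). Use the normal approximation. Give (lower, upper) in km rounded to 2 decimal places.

Standard errors of each mean: 3.7/√109 = 0.3544 and 9.1/√214 = 0.6221.
SE(x̄₁ − x̄₂) = √(0.3544² + 0.6221²) = 0.7160 for independent samples with unequal variances.
With z* = 2.326, the margin is 2.326 × 0.7160 = 1.6654.
x̄₁ − x̄₂ = 12.1 − 19.9 = -7.8000; the interval is -7.8000 ± 1.6654 = (-9.47, -6.13).

(-9.47, -6.13)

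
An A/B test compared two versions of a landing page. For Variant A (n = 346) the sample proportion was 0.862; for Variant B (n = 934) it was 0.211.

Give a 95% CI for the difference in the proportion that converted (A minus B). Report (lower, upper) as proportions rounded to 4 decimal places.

(0.6062, 0.6958)

Each SE is √(p̂(1−p̂)/n): √(0.8620·0.1380/346) = 0.01854 and √(0.2110·0.7890/934) = 0.01335.
SE(p̂₁ − p̂₂) = √(SE₁² + SE₂²) = √(0.0003437316 + 0.0001782225) = 0.02285, since the two samples are independent.
At 95% confidence z* = 1.960; margin = 1.960 × 0.02285 = 0.04479.
The difference is 0.8620 − 0.2110 = 0.6510, so the interval is 0.6510 ± 0.04479 = (0.6062, 0.6958).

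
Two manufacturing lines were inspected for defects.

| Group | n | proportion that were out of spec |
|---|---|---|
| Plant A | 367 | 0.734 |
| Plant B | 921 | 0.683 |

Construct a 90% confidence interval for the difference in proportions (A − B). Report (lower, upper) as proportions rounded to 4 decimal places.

The two standard errors are √(0.7340×0.2660/367) = 0.02307 and √(0.6830×0.3170/921) = 0.01533.
Because the samples are independent, SE_diff = √(0.02307² + 0.01533²) = 0.02770.
Using z* = 1.645 for 90%, ME = 1.645 × 0.02770 = 0.04557.
p̂₁ − p̂₂ = 0.0510; interval 0.0510 ± 0.04557 gives (0.0054, 0.0966).

(0.0054, 0.0966)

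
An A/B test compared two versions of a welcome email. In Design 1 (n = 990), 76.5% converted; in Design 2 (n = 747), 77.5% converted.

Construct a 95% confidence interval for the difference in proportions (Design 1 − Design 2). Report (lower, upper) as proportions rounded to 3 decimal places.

(-0.050, 0.030)

The two standard errors are √(0.7650×0.2350/990) = 0.01348 and √(0.7750×0.2250/747) = 0.01528.
Because the samples are independent, SE_diff = √(0.01348² + 0.01528²) = 0.02038.
Using z* = 1.960 for 95%, ME = 1.960 × 0.02038 = 0.03994.
p̂₁ − p̂₂ = -0.0100; interval -0.0100 ± 0.03994 gives (-0.050, 0.030).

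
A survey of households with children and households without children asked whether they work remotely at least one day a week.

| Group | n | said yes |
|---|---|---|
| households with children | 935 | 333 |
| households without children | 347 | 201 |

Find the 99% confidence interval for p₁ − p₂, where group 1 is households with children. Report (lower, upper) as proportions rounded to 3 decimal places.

(-0.302, -0.144)

Sample proportions: 333/935 = 0.3561, 201/347 = 0.5793.
Each SE is √(p̂(1−p̂)/n): √(0.3561·0.6439/935) = 0.01566 and √(0.5793·0.4207/347) = 0.02650.
SE(p̂₁ − p̂₂) = √(SE₁² + SE₂²) = √(0.0002452356 + 0.00070225) = 0.03078, since the two samples are independent.
At 99% confidence z* = 2.576; margin = 2.576 × 0.03078 = 0.07929.
The difference is 0.3561 − 0.5793 = -0.2232, so the interval is -0.2232 ± 0.07929 = (-0.302, -0.144).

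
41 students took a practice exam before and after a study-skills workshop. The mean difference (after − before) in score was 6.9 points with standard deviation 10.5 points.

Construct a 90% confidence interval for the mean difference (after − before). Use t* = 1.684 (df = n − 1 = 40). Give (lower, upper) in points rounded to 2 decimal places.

(4.14, 9.66)

This is a matched-pairs design, so SE = s_d/√n = 10.5/√41 = 1.6398.
Margin = 1.684 × 1.6398 = 2.7614; the interval is 6.9 ± 2.7614 = (4.14, 9.66).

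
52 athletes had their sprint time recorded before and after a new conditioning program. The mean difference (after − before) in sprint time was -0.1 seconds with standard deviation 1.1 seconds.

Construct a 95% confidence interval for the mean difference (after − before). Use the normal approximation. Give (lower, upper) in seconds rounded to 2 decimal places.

This is a matched-pairs design, so SE = s_d/√n = 1.1/√52 = 0.1525.
Margin = 1.960 × 0.1525 = 0.2989; the interval is -0.1 ± 0.2989 = (-0.40, 0.20).

(-0.40, 0.20)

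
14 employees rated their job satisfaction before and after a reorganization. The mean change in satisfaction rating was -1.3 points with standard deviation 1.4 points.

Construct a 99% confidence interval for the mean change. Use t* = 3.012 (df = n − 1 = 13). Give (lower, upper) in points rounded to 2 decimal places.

This is a matched-pairs design, so SE = s_d/√n = 1.4/√14 = 0.3742.
Margin = 3.012 × 0.3742 = 1.1271; the interval is -1.3 ± 1.1271 = (-2.43, -0.17).

(-2.43, -0.17)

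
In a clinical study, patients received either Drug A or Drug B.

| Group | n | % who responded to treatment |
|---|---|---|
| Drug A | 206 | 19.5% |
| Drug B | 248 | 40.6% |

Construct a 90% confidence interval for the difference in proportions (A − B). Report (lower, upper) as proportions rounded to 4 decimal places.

(-0.2795, -0.1425)

SE₁ = √(p̂₁(1−p̂₁)/n₁) = √(0.1950·0.8050/206) = 0.02760; SE₂ = √(0.4060·0.5940/248) = 0.03118.
Independent samples: SE of the difference = √(SE₁² + SE₂²) = √(0.00076176 + 0.0009721924) = 0.04164.
z* for 90% confidence is 1.645, so the margin of error is 1.645 × 0.04164 = 0.06850.
Point estimate p̂₁ − p̂₂ = 0.1950 − 0.4060 = -0.2110.
-0.2110 ± 0.06850 → (-0.2795, -0.1425).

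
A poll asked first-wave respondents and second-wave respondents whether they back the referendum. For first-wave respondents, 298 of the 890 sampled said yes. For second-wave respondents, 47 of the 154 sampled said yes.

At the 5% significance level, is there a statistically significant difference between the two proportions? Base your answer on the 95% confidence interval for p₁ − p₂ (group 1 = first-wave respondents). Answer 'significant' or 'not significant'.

not significant

Sample proportions: 298/890 = 0.3348, 47/154 = 0.3052.
Each SE is √(p̂(1−p̂)/n): √(0.3348·0.6652/890) = 0.01582 and √(0.3052·0.6948/154) = 0.03711.
SE(p̂₁ − p̂₂) = √(SE₁² + SE₂²) = √(0.0002502724 + 0.0013771521) = 0.04034, since the two samples are independent.
At 95% confidence z* = 1.960; margin = 1.960 × 0.04034 = 0.07907.
The difference is 0.3348 − 0.3052 = 0.0296, so the interval is 0.0296 ± 0.07907 = (-0.04947, 0.10867).
The interval (-0.04947, 0.10867) contains 0, so the difference is not significant.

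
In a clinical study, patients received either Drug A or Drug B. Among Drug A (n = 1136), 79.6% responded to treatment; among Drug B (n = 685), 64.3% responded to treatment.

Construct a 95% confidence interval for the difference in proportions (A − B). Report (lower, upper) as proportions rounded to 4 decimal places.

Each SE is √(p̂(1−p̂)/n): √(0.7960·0.2040/1136) = 0.01196 and √(0.6430·0.3570/685) = 0.01831.
SE(p̂₁ − p̂₂) = √(SE₁² + SE₂²) = √(0.0001430416 + 0.0003352561) = 0.02187, since the two samples are independent.
At 95% confidence z* = 1.960; margin = 1.960 × 0.02187 = 0.04287.
The difference is 0.7960 − 0.6430 = 0.1530, so the interval is 0.1530 ± 0.04287 = (0.1101, 0.1959).

(0.1101, 0.1959)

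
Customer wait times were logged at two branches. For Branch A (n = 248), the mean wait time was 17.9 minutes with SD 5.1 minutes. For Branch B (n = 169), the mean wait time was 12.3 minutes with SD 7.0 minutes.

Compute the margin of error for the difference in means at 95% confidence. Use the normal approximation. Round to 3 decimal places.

1.232

Standard errors of each mean: 5.1/√248 = 0.3239 and 7.0/√169 = 0.5385.
SE(x̄₁ − x̄₂) = √(0.3239² + 0.5385²) = 0.6284 for independent samples with unequal variances.
With z* = 1.960, the margin is 1.960 × 0.6284 = 1.2317.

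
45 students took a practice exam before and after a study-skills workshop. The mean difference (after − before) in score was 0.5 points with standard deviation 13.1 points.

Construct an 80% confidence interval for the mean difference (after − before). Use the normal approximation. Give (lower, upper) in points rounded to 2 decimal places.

This is a matched-pairs design, so SE = s_d/√n = 13.1/√45 = 1.9528.
Margin = 1.282 × 1.9528 = 2.5035; the interval is 0.5 ± 2.5035 = (-2.00, 3.00).

(-2.00, 3.00)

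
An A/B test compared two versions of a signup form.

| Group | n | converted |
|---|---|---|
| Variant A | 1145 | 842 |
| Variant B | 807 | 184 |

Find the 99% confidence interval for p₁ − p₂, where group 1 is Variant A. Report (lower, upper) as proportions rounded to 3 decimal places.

(0.457, 0.558)

First, p̂₁ = 842/1145 = 0.7354; p̂₂ = 184/807 = 0.2280.
The two standard errors are √(0.7354×0.2646/1145) = 0.01304 and √(0.2280×0.7720/807) = 0.01477.
Because the samples are independent, SE_diff = √(0.01304² + 0.01477²) = 0.01970.
Using z* = 2.576 for 99%, ME = 2.576 × 0.01970 = 0.05075.
p̂₁ − p̂₂ = 0.5074; interval 0.5074 ± 0.05075 gives (0.457, 0.558).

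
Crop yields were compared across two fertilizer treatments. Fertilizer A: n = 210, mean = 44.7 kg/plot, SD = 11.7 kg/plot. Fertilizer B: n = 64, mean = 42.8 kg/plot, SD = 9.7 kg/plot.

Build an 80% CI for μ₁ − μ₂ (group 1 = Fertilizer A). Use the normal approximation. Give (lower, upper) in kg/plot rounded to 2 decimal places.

Standard errors of each mean: 11.7/√210 = 0.8074 and 9.7/√64 = 1.2125.
SE(x̄₁ − x̄₂) = √(0.8074² + 1.2125²) = 1.4567 for independent samples with unequal variances.
With z* = 1.282, the margin is 1.282 × 1.4567 = 1.8675.
x̄₁ − x̄₂ = 44.7 − 42.8 = 1.9000; the interval is 1.9000 ± 1.8675 = (0.03, 3.77).

(0.03, 3.77)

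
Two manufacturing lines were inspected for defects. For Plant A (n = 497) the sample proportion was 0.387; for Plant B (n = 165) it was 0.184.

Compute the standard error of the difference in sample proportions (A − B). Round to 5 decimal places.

0.03725

SE₁ = √(p̂₁(1−p̂₁)/n₁) = √(0.3870·0.6130/497) = 0.02185; SE₂ = √(0.1840·0.8160/165) = 0.03017.
Independent samples: SE of the difference = √(SE₁² + SE₂²) = √(0.0004774225 + 0.0009102289) = 0.03725.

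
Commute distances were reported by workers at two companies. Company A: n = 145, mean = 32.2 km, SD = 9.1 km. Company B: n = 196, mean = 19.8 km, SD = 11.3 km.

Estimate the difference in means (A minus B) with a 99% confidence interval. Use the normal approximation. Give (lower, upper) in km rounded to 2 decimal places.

(9.55, 15.25)

SE₁ = s₁/√n₁ = 9.1/√145 = 0.7557; SE₂ = 11.3/√196 = 0.8071.
Independent samples, unequal variances: SE_diff = √(SE₁² + SE₂²) = √(0.57108249 + 0.65141041) = 1.1057.
z* = 2.576, so margin of error = 2.576 × 1.1057 = 2.8483.
Difference in means = 32.2 − 19.8 = 12.4000.
12.4000 ± 2.8483 → (9.55, 15.25).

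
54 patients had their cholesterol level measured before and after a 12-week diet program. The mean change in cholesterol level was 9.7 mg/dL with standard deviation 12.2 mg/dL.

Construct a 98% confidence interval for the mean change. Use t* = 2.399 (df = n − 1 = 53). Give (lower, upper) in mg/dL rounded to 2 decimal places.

Paired design: SE = s_d/√n = 12.2/√54 = 1.6602.
t* = 2.399; margin of error = 2.399 × 1.6602 = 3.9828.
9.7 ± 3.9828 → (5.72, 13.68).

(5.72, 13.68)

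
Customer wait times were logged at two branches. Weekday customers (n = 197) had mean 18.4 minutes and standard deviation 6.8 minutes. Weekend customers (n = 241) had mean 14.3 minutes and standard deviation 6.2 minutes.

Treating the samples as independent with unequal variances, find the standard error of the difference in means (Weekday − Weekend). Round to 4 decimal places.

0.6279

Per-group SEs: s₁/√n₁ = 6.8/√197 = 0.4845, s₂/√n₂ = 6.2/√241 = 0.3994.
Unpooled SE of the difference: √(0.23474025 + 0.15952036) = 0.6279.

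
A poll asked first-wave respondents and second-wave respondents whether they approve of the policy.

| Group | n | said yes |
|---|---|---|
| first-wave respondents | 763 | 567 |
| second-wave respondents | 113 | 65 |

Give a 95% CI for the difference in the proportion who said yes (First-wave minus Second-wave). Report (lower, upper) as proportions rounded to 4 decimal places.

p̂₁ = 567/763 = 0.7431 and p̂₂ = 65/113 = 0.5752.
SE₁ = √(p̂₁(1−p̂₁)/n₁) = √(0.7431·0.2569/763) = 0.01582; SE₂ = √(0.5752·0.4248/113) = 0.04650.
Independent samples: SE of the difference = √(SE₁² + SE₂²) = √(0.0002502724 + 0.00216225) = 0.04912.
z* for 95% confidence is 1.960, so the margin of error is 1.960 × 0.04912 = 0.09628.
Point estimate p̂₁ − p̂₂ = 0.7431 − 0.5752 = 0.1679.
0.1679 ± 0.09628 → (0.0716, 0.2642).

(0.0716, 0.2642)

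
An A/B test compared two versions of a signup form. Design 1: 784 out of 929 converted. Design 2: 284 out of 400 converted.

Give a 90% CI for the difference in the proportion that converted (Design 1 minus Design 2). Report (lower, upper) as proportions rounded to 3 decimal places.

(0.092, 0.176)

Sample proportions: 784/929 = 0.8439, 284/400 = 0.7100.
Each SE is √(p̂(1−p̂)/n): √(0.8439·0.1561/929) = 0.01191 and √(0.7100·0.2900/400) = 0.02269.
SE(p̂₁ − p̂₂) = √(SE₁² + SE₂²) = √(0.0001418481 + 0.0005148361) = 0.02563, since the two samples are independent.
At 90% confidence z* = 1.645; margin = 1.645 × 0.02563 = 0.04216.
The difference is 0.8439 − 0.7100 = 0.1339, so the interval is 0.1339 ± 0.04216 = (0.092, 0.176).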